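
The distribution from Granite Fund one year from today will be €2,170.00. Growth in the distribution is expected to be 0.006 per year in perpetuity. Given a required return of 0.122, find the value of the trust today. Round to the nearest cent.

Growing perpetuity: P = D₁ / (r − g) = €2,170.0000 / (0.122 − 0.006) = €18,706.90

€18706.90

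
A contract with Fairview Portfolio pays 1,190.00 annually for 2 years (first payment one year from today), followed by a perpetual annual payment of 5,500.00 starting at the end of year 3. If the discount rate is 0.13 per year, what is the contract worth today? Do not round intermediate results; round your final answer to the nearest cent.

PV of 2-year annuity: 1,190.00 × [1 − (1+0.13)^−2] / 0.13 = 1985.04190
Perpetuity value at year 2: 5,500.00 / 0.13 = 42307.69231
PV of perpetuity: 42307.69231 / (1+0.13)^2 = 33133.12891
Total PV = 1985.04190 + 33133.12891 = 35118.17081

35118.17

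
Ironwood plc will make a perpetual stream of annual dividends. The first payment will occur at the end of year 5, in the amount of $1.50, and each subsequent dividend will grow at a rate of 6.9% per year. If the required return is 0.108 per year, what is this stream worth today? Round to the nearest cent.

$25.52

Value at end of year 4: C₁ / (r − g) = $1.50 / (0.108 − 0.069) = $38.4615
Discount to today: PV = $38.4615 / (1 + 0.108)^4 = $38.4615 / 1.507159 = $25.52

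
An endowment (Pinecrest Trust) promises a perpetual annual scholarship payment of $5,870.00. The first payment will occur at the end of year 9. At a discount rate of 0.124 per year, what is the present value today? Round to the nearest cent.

Value at end of year 8: C / r = $5,870.00 / 0.124 = $47,338.7097
Discount to today: PV = $47,338.7097 / (1 + 0.124)^8 = $47,338.7097 / 2.547596 = $18,581.72

$18581.72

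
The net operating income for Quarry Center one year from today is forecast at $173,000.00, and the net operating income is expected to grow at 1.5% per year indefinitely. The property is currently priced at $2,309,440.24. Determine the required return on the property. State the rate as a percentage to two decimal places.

P = D₁/(r − g) ⇒ r = D₁/P + g = $173,000.0000/$2,309,440.24 + 0.015 = 0.074910 + 0.015 = 0.089910

8.99%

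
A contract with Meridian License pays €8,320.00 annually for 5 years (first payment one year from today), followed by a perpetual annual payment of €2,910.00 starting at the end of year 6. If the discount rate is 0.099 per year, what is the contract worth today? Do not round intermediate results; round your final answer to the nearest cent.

PV of 5-year annuity: €8,320.00 × [1 − (1+0.099)^−5] / 0.099 = 31620.08382
Perpetuity value at year 5: €2,910.00 / 0.099 = 29393.93939
PV of perpetuity: 29393.93939 / (1+0.099)^5 = 18334.51104
Total PV = 31620.08382 + 18334.51104 = 49954.59486

€49954.59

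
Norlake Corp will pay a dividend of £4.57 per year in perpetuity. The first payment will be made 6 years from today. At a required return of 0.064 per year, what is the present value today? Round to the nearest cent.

Value at end of year 5: C / r = £4.57 / 0.064 = £71.4063
Discount to today: PV = £71.4063 / (1 + 0.064)^5 = £71.4063 / 1.363666 = £52.36

£52.36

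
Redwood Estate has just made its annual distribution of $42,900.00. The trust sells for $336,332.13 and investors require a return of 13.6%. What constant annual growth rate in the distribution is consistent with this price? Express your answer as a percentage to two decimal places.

0.75%

P = D₀(1+g)/(r−g) ⇒ P(r−g) = D₀(1+g) ⇒ g(P+D₀) = P·r − D₀
g = (P·r − D₀)/(P + D₀) = ($336,332.13×0.136 − $42,900.00) / ($336,332.13 + $42,900.00) = 0.007492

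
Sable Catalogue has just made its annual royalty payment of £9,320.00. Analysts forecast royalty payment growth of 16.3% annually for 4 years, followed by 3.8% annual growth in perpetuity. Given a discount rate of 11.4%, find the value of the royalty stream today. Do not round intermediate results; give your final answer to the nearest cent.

D_1 = 10839.16000
D_2 = 12605.94308
D_3 = 14660.71180
D_4 = 17050.40783
Terminal value at year 4: TV = D_4×(1+g_2)/(r−g_2) = 17698.32332/0.076 = 232872.67530
P_0 = D_1/(1+r)^1 + D_2/(1+r)^2 + D_3/(1+r)^3 + D_4/(1+r)^4 + TV/(1+r)^4
    = 9729.94614 + 10157.92402 + 10604.72678 + 11071.18245 + 151209.04453 = 192772.82393

£192772.82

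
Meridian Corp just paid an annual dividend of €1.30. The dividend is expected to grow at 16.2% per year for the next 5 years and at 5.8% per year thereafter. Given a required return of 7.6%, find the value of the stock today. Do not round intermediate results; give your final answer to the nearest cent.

€120.47

D_1 = 1.51060
D_2 = 1.75532
D_3 = 2.03968
D_4 = 2.37011
D_5 = 2.75406
Terminal value at year 5: TV = D_5×(1+g_2)/(r−g_2) = 2.91380/0.018 = 161.87775
P_0 = D_1/(1+r)^1 + D_2/(1+r)^2 + D_3/(1+r)^3 + D_4/(1+r)^4 + D_5/(1+r)^5 + TV/(1+r)^5
    = 1.40390 + 1.51611 + 1.63729 + 1.76815 + 1.90947 + 112.23435 = 120.46927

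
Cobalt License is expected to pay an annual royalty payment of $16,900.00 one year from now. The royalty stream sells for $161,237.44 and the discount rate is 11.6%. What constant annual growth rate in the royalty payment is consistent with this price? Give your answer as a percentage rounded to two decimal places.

P = D₁/(r−g) ⇒ g = r − D₁/P = 0.116 − $16,900.00/$161,237.44 = 0.011186

1.12%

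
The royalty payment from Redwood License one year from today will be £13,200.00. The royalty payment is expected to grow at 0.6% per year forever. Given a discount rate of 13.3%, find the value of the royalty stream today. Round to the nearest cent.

£103937.01

Growing perpetuity: P = D₁ / (r − g) = £13,200.0000 / (0.133 − 0.006) = £103,937.01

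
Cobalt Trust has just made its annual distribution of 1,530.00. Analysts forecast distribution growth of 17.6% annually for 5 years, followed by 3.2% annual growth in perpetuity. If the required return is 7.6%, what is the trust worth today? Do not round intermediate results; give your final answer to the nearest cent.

66028.38

D_1 = 1799.28000
D_2 = 2115.95328
D_3 = 2488.36106
D_4 = 2926.31260
D_5 = 3441.34362
Terminal value at year 5: TV = D_5×(1+g_2)/(r−g_2) = 3551.46662/0.044 = 80715.15040
P_0 = D_1/(1+r)^1 + D_2/(1+r)^2 + D_3/(1+r)^3 + D_4/(1+r)^4 + D_5/(1+r)^5 + TV/(1+r)^5
    = 1672.19331 + 1827.60161 + 1997.45306 + 2183.08996 + 2385.97936 + 55962.06140 = 66028.37870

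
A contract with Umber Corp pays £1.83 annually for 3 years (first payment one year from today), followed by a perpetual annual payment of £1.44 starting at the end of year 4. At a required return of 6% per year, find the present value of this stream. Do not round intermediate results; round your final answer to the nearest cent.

PV of 3-year annuity: £1.83 × [1 − (1+0.06)^−3] / 0.06 = 4.89161
Perpetuity value at year 3: £1.44 / 0.06 = 24.00000
PV of perpetuity: 24.00000 / (1+0.06)^3 = 20.15086
Total PV = 4.89161 + 20.15086 = 25.04247

£25.04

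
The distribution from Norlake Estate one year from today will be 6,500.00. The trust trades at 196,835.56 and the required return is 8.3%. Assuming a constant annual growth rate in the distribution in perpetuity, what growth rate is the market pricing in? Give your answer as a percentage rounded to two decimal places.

5.00%

P = D₁/(r−g) ⇒ g = r − D₁/P = 0.083 − 6,500.00/196,835.56 = 0.049978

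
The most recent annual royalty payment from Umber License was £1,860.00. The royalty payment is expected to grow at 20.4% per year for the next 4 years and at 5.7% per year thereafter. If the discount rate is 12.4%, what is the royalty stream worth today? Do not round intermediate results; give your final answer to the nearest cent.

D_1 = 2239.44000
D_2 = 2696.28576
D_3 = 3246.32806
D_4 = 3908.57898
Terminal value at year 4: TV = D_4×(1+g_2)/(r−g_2) = 4131.36798/0.067 = 61662.20866
P_0 = D_1/(1+r)^1 + D_2/(1+r)^2 + D_3/(1+r)^3 + D_4/(1+r)^4 + TV/(1+r)^4
    = 1992.38434 + 2134.19106 + 2286.09078 + 2448.80186 + 38632.59058 = 47494.05862

£47494.06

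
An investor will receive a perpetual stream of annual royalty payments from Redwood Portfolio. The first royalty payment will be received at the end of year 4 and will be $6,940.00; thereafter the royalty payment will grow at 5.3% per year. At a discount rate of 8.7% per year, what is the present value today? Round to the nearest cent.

$158924.89

Value at end of year 3: C₁ / (r − g) = $6,940.00 / (0.087 − 0.053) = $204,117.6471
Discount to today: PV = $204,117.6471 / (1 + 0.087)^3 = $204,117.6471 / 1.284366 = $158,924.89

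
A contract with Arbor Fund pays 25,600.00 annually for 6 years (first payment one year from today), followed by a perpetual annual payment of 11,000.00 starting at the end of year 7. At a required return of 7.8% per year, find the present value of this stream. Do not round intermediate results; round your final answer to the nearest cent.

PV of 6-year annuity: 25,600.00 × [1 − (1+0.078)^−6] / 0.078 = 119067.20188
Perpetuity value at year 6: 11,000.00 / 0.078 = 141025.64103
PV of perpetuity: 141025.64103 / (1+0.078)^6 = 89863.95272
Total PV = 119067.20188 + 89863.95272 = 208931.15460

208931.15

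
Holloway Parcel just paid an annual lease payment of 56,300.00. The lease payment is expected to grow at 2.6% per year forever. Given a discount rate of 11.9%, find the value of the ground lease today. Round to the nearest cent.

621116.13

D₁ = D₀ × (1 + g) = 56,300.00 × 1.026 = 57,763.8000
Growing perpetuity: P = D₁ / (r − g) = 57,763.8000 / (0.119 − 0.026) = 621,116.13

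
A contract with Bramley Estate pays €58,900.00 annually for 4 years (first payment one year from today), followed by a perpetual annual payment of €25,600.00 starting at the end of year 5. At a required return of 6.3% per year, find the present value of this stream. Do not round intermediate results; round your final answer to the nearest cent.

€520948.96

PV of 4-year annuity: €58,900.00 × [1 − (1+0.063)^−4] / 0.063 = 202700.46610
Perpetuity value at year 4: €25,600.00 / 0.063 = 406349.20635
PV of perpetuity: 406349.20635 / (1+0.063)^4 = 318248.49443
Total PV = 202700.46610 + 318248.49443 = 520948.96053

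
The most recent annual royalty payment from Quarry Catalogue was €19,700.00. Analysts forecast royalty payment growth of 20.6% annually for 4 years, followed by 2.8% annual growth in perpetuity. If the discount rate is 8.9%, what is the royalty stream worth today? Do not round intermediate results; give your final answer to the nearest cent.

D_1 = 23758.20000
D_2 = 28652.38920
D_3 = 34554.78138
D_4 = 41673.06634
Terminal value at year 4: TV = D_4×(1+g_2)/(r−g_2) = 42839.91220/0.061 = 702293.64256
P_0 = D_1/(1+r)^1 + D_2/(1+r)^2 + D_3/(1+r)^3 + D_4/(1+r)^4 + TV/(1+r)^4
    = 21816.52893 + 24160.45352 + 26756.20473 + 29630.83829 + 499352.48792 = 601716.51339

€601716.51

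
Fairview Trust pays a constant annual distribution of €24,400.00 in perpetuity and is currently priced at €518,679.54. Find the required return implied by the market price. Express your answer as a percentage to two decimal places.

P = C/r ⇒ r = C/P = €24,400.00/€518,679.54 = 0.047043

4.70%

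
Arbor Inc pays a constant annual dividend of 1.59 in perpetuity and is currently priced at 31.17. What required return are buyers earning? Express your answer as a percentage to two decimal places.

5.10%

P = C/r ⇒ r = C/P = 1.59/31.17 = 0.051011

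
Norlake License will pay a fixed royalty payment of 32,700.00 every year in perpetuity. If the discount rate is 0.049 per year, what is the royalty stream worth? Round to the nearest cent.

Level perpetuity: PV = C / r = 32,700.00 / 0.049 = 667,346.94

667346.94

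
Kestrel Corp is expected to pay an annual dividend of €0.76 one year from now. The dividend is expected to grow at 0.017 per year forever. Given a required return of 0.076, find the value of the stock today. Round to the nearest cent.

€12.88

Growing perpetuity: P = D₁ / (r − g) = €0.7600 / (0.076 − 0.017) = €12.88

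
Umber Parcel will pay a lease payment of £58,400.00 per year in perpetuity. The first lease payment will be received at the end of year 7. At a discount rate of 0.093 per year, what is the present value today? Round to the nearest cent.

Value at end of year 6: C / r = £58,400.00 / 0.093 = £627,956.9892
Discount to today: PV = £627,956.9892 / (1 + 0.093)^6 = £627,956.9892 / 1.704987 = £368,306.11

£368306.11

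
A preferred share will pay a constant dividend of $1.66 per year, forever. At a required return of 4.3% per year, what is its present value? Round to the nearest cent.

$38.60

Level perpetuity: PV = C / r = $1.66 / 0.043 = $38.60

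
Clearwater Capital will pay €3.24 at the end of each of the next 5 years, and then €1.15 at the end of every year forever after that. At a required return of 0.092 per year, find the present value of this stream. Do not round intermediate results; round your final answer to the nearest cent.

€20.59

PV of 5-year annuity: €3.24 × [1 − (1+0.092)^−5] / 0.092 = 12.53734
Perpetuity value at year 5: €1.15 / 0.092 = 12.50000
PV of perpetuity: 12.50000 / (1+0.092)^5 = 8.05002
Total PV = 12.53734 + 8.05002 = 20.58736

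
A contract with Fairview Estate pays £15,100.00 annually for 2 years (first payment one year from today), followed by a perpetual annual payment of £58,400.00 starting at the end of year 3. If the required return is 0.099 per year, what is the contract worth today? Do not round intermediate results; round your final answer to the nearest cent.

PV of 2-year annuity: £15,100.00 × [1 − (1+0.099)^−2] / 0.099 = 26241.82295
Perpetuity value at year 2: £58,400.00 / 0.099 = 589898.98990
PV of perpetuity: 589898.98990 / (1+0.099)^2 = 488407.43624
Total PV = 26241.82295 + 488407.43624 = 514649.25919

£514649.26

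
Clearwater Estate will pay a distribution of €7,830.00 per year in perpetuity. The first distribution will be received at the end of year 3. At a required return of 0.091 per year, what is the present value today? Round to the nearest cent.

Value at end of year 2: C / r = €7,830.00 / 0.091 = €86,043.9560
Discount to today: PV = €86,043.9560 / (1 + 0.091)^2 = €86,043.9560 / 1.190281 = €72,288.78

€72288.78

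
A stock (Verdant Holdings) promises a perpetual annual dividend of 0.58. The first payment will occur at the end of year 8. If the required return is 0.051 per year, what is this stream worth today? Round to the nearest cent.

8.03

Value at end of year 7: C / r = 0.58 / 0.051 = 11.3725
Discount to today: PV = 11.3725 / (1 + 0.051)^7 = 11.3725 / 1.416508 = 8.03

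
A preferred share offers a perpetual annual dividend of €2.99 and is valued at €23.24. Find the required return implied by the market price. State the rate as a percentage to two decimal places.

12.87%

P = C/r ⇒ r = C/P = €2.99/€23.24 = 0.128657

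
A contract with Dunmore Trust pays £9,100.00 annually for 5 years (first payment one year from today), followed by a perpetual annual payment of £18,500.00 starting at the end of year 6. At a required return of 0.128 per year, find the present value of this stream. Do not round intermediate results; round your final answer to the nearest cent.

PV of 5-year annuity: £9,100.00 × [1 − (1+0.128)^−5] / 0.128 = 32163.61368
Perpetuity value at year 5: £18,500.00 / 0.128 = 144531.25000
PV of perpetuity: 144531.25000 / (1+0.128)^5 = 79143.68372
Total PV = 32163.61368 + 79143.68372 = 111307.29740

£111307.30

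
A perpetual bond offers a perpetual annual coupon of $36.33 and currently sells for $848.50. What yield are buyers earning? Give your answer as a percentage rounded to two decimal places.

4.28%

P = C/r ⇒ r = C/P = $36.33/$848.50 = 0.042817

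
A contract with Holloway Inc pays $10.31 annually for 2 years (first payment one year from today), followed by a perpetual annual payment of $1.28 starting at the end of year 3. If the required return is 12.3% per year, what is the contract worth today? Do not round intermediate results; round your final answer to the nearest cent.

$25.61

PV of 2-year annuity: $10.31 × [1 − (1+0.123)^−2] / 0.123 = 17.35598
Perpetuity value at year 2: $1.28 / 0.123 = 10.40650
PV of perpetuity: 10.40650 / (1+0.123)^2 = 8.25174
Total PV = 17.35598 + 8.25174 = 25.60772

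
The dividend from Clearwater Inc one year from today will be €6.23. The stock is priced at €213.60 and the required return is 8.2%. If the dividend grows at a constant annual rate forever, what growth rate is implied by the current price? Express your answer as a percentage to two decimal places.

P = D₁/(r−g) ⇒ g = r − D₁/P = 0.082 − €6.23/€213.60 = 0.052833

5.28%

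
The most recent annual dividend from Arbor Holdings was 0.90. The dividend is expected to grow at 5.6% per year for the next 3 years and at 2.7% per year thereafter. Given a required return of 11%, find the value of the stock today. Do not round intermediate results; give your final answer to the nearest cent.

12.03

D_1 = 0.95040
D_2 = 1.00362
D_3 = 1.05983
Terminal value at year 3: TV = D_3×(1+g_2)/(r−g_2) = 1.08844/0.083 = 13.11374
P_0 = D_1/(1+r)^1 + D_2/(1+r)^2 + D_3/(1+r)^3 + TV/(1+r)^3
    = 0.85622 + 0.81456 + 0.77494 + 9.58865 = 12.03437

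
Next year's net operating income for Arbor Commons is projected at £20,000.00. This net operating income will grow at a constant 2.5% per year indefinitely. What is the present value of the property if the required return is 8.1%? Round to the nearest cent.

£357142.86

Growing perpetuity: P = D₁ / (r − g) = £20,000.0000 / (0.081 − 0.025) = £357,142.86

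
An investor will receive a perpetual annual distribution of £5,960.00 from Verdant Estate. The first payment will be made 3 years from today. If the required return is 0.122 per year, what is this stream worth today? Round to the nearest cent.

£38806.16

Value at end of year 2: C / r = £5,960.00 / 0.122 = £48,852.4590
Discount to today: PV = £48,852.4590 / (1 + 0.122)^2 = £48,852.4590 / 1.258884 = £38,806.16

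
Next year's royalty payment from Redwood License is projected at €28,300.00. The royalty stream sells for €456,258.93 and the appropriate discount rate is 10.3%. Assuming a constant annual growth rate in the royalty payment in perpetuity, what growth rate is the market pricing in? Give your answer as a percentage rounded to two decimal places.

P = D₁/(r−g) ⇒ g = r − D₁/P = 0.103 − €28,300.00/€456,258.93 = 0.040974

4.10%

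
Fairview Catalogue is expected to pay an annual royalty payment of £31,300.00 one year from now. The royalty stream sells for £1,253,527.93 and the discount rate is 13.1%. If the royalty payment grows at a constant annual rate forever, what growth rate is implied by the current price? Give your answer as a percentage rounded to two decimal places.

P = D₁/(r−g) ⇒ g = r − D₁/P = 0.131 − £31,300.00/£1,253,527.93 = 0.106030

10.60%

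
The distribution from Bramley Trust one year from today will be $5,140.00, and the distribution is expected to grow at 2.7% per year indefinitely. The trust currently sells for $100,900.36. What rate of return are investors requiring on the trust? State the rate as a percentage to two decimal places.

P = D₁/(r − g) ⇒ r = D₁/P + g = $5,140.0000/$100,900.36 + 0.027 = 0.050941 + 0.027 = 0.077941

7.79%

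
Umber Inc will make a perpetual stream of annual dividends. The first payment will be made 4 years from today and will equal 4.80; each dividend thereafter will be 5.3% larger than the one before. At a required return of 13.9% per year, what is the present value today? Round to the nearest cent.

37.77

Value at end of year 3: C₁ / (r − g) = 4.80 / (0.139 − 0.053) = 55.8140
Discount to today: PV = 55.8140 / (1 + 0.139)^3 = 55.8140 / 1.477649 = 37.77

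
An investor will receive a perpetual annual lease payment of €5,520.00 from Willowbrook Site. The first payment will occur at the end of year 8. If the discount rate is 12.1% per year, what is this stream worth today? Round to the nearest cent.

Value at end of year 7: C / r = €5,520.00 / 0.121 = €45,619.8347
Discount to today: PV = €45,619.8347 / (1 + 0.121)^7 = €45,619.8347 / 2.224535 = €20,507.58

€20507.58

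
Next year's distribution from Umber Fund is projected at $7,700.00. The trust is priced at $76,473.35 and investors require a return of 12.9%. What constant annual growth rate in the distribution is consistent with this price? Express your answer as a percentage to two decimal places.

2.83%

P = D₁/(r−g) ⇒ g = r − D₁/P = 0.129 − $7,700.00/$76,473.35 = 0.028311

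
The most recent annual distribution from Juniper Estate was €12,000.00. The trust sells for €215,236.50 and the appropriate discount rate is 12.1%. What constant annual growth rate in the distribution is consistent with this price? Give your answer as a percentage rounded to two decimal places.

6.18%

P = D₀(1+g)/(r−g) ⇒ P(r−g) = D₀(1+g) ⇒ g(P+D₀) = P·r − D₀
g = (P·r − D₀)/(P + D₀) = (€215,236.50×0.121 − €12,000.00) / (€215,236.50 + €12,000.00) = 0.061802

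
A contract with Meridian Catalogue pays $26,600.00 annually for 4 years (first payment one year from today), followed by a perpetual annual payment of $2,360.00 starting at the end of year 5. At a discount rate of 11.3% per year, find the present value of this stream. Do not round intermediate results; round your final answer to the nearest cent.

$95609.06

PV of 4-year annuity: $26,600.00 × [1 − (1+0.113)^−4] / 0.113 = 81999.22750
Perpetuity value at year 4: $2,360.00 / 0.113 = 20884.95575
PV of perpetuity: 20884.95575 / (1+0.113)^4 = 13609.83632
Total PV = 81999.22750 + 13609.83632 = 95609.06382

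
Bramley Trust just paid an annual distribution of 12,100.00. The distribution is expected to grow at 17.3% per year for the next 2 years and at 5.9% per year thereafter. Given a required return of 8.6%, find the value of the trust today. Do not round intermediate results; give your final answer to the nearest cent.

580859.42

D_1 = 14193.30000
D_2 = 16648.74090
Terminal value at year 2: TV = D_2×(1+g_2)/(r−g_2) = 17631.01661/0.027 = 653000.61530
P_0 = D_1/(1+r)^1 + D_2/(1+r)^2 + TV/(1+r)^2
    = 13069.33702 + 14116.32810 + 553673.75784 = 580859.42296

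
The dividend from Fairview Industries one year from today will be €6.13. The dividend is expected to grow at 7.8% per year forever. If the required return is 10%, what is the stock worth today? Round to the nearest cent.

€278.64

Growing perpetuity: P = D₁ / (r − g) = €6.1300 / (0.1 − 0.078) = €278.64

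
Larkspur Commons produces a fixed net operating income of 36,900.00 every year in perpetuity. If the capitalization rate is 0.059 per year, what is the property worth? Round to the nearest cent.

Level perpetuity: PV = C / r = 36,900.00 / 0.059 = 625,423.73

625423.73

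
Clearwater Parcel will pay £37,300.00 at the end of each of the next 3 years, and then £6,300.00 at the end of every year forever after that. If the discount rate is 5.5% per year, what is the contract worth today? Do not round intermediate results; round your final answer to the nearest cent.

£198181.39

PV of 3-year annuity: £37,300.00 × [1 − (1+0.055)^−3] / 0.055 = 100632.91502
Perpetuity value at year 3: £6,300.00 / 0.055 = 114545.45455
PV of perpetuity: 114545.45455 / (1+0.055)^3 = 97548.47426
Total PV = 100632.91502 + 97548.47426 = 198181.38928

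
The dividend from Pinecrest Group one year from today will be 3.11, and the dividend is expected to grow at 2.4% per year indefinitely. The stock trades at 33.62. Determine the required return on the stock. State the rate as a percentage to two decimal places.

P = D₁/(r − g) ⇒ r = D₁/P + g = 3.1100/33.62 + 0.024 = 0.092504 + 0.024 = 0.116504

11.65%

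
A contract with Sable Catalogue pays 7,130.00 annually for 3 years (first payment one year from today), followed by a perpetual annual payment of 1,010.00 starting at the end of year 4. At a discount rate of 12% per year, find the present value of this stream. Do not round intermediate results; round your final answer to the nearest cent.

PV of 3-year annuity: 7,130.00 × [1 − (1+0.12)^−3] / 0.12 = 17125.05694
Perpetuity value at year 3: 1,010.00 / 0.12 = 8416.66667
PV of perpetuity: 8416.66667 / (1+0.12)^3 = 5990.81709
Total PV = 17125.05694 + 5990.81709 = 23115.87403

23115.87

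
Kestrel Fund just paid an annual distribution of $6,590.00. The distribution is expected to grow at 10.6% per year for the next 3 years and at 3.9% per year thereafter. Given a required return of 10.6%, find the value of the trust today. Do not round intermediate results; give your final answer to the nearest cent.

$121964.18

D_1 = 7288.54000
D_2 = 8061.12524
D_3 = 8915.60452
Terminal value at year 3: TV = D_3×(1+g_2)/(r−g_2) = 9263.31309/0.067 = 138258.40435
P_0 = D_1/(1+r)^1 + D_2/(1+r)^2 + D_3/(1+r)^3 + TV/(1+r)^3
    = 6590.00000 + 6590.00000 + 6590.00000 + 102194.17910 = 121964.17910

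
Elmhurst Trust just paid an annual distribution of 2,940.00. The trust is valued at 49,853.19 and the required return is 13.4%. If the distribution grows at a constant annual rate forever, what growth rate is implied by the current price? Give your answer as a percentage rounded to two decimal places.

P = D₀(1+g)/(r−g) ⇒ P(r−g) = D₀(1+g) ⇒ g(P+D₀) = P·r − D₀
g = (P·r − D₀)/(P + D₀) = (49,853.19×0.134 − 2,940.00) / (49,853.19 + 2,940.00) = 0.070849

7.08%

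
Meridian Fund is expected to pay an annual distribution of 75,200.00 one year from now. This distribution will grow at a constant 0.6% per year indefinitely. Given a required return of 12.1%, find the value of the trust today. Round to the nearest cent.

Growing perpetuity: P = D₁ / (r − g) = 75,200.0000 / (0.121 − 0.006) = 653,913.04

653913.04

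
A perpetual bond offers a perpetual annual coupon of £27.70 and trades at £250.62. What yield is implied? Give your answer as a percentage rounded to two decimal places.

11.05%

P = C/r ⇒ r = C/P = £27.70/£250.62 = 0.110526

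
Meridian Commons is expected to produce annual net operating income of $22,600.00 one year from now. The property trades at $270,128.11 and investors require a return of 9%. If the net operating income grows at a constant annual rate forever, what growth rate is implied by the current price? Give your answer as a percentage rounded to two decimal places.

0.63%

P = D₁/(r−g) ⇒ g = r − D₁/P = 0.09 − $22,600.00/$270,128.11 = 0.006336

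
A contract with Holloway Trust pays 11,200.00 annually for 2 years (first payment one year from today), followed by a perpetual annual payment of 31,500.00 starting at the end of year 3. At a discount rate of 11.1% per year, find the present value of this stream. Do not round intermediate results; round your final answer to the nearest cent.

249065.67

PV of 2-year annuity: 11,200.00 × [1 − (1+0.111)^−2] / 0.111 = 19154.82277
Perpetuity value at year 2: 31,500.00 / 0.111 = 283783.78378
PV of perpetuity: 283783.78378 / (1+0.111)^2 = 229910.84473
Total PV = 19154.82277 + 229910.84473 = 249065.66751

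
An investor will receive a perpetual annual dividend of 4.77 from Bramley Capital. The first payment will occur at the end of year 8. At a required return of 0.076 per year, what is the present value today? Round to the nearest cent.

37.59

Value at end of year 7: C / r = 4.77 / 0.076 = 62.7632
Discount to today: PV = 62.7632 / (1 + 0.076)^7 = 62.7632 / 1.669882 = 37.59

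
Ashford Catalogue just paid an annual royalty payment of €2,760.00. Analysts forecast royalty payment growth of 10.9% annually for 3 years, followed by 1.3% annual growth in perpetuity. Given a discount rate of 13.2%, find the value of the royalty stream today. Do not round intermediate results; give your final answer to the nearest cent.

€30039.66

D_1 = 3060.84000
D_2 = 3394.47156
D_3 = 3764.46896
Terminal value at year 3: TV = D_3×(1+g_2)/(r−g_2) = 3813.40706/0.119 = 32045.43745
P_0 = D_1/(1+r)^1 + D_2/(1+r)^2 + D_3/(1+r)^3 + TV/(1+r)^3
    = 2703.92226 + 2648.98391 + 2595.16180 + 22091.58743 = 30039.65540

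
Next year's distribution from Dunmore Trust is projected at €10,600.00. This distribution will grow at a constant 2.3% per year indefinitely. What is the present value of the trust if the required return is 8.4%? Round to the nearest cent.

€173770.49

Growing perpetuity: P = D₁ / (r − g) = €10,600.0000 / (0.084 − 0.023) = €173,770.49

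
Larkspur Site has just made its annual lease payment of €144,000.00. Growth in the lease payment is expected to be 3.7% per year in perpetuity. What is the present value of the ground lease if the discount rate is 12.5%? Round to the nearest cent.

D₁ = D₀ × (1 + g) = €144,000.00 × 1.037 = €149,328.0000
Growing perpetuity: P = D₁ / (r − g) = €149,328.0000 / (0.125 − 0.037) = €1,696,909.09

€1696909.09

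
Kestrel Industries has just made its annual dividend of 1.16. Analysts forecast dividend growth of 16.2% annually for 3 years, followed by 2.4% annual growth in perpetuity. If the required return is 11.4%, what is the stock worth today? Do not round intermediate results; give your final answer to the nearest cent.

18.77

D_1 = 1.34792
D_2 = 1.56628
D_3 = 1.82002
Terminal value at year 3: TV = D_3×(1+g_2)/(r−g_2) = 1.86370/0.09 = 20.70779
P_0 = D_1/(1+r)^1 + D_2/(1+r)^2 + D_3/(1+r)^3 + TV/(1+r)^3
    = 1.20998 + 1.26212 + 1.31650 + 14.97884 = 18.76744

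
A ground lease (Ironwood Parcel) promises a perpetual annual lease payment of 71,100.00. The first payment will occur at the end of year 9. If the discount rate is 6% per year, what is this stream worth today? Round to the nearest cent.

Value at end of year 8: C / r = 71,100.00 / 0.06 = 1,185,000.0000
Discount to today: PV = 1,185,000.0000 / (1 + 0.06)^8 = 1,185,000.0000 / 1.593848 = 743,483.66

743483.66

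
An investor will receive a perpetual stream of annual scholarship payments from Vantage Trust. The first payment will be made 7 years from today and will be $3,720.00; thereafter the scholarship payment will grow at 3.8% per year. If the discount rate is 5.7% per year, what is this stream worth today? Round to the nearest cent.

Value at end of year 6: C₁ / (r − g) = $3,720.00 / (0.057 − 0.038) = $195,789.4737
Discount to today: PV = $195,789.4737 / (1 + 0.057)^6 = $195,789.4737 / 1.394601 = $140,391.05

$140391.05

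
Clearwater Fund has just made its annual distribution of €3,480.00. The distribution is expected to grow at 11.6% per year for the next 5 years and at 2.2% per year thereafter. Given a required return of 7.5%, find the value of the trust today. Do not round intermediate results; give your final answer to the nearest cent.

€100410.79

D_1 = 3883.68000
D_2 = 4334.18688
D_3 = 4836.95256
D_4 = 5398.03905
D_5 = 6024.21159
Terminal value at year 5: TV = D_5×(1+g_2)/(r−g_2) = 6156.74424/0.053 = 116164.98566
P_0 = D_1/(1+r)^1 + D_2/(1+r)^2 + D_3/(1+r)^3 + D_4/(1+r)^4 + D_5/(1+r)^5 + TV/(1+r)^5
    = 3612.72558 + 3750.51325 + 3893.55609 + 4042.05450 + 4196.21658 + 80915.72354 = 100410.78955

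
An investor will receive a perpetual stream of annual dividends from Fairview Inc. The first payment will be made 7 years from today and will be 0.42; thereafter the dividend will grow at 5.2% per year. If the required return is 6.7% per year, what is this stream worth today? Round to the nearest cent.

18.97

Value at end of year 6: C₁ / (r − g) = 0.42 / (0.067 − 0.052) = 28.0000
Discount to today: PV = 28.0000 / (1 + 0.067)^6 = 28.0000 / 1.475661 = 18.97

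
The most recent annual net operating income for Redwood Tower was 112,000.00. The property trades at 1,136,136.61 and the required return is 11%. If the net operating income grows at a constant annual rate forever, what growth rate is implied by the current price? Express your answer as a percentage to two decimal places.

P = D₀(1+g)/(r−g) ⇒ P(r−g) = D₀(1+g) ⇒ g(P+D₀) = P·r − D₀
g = (P·r − D₀)/(P + D₀) = (1,136,136.61×0.11 − 112,000.00) / (1,136,136.61 + 112,000.00) = 0.010396

1.04%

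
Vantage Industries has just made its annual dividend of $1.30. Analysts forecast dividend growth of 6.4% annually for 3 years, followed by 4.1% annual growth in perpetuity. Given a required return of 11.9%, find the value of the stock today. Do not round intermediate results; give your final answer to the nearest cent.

$18.44

D_1 = 1.38320
D_2 = 1.47172
D_3 = 1.56592
Terminal value at year 3: TV = D_3×(1+g_2)/(r−g_2) = 1.63012/0.078 = 20.89894
P_0 = D_1/(1+r)^1 + D_2/(1+r)^2 + D_3/(1+r)^3 + TV/(1+r)^3
    = 1.23610 + 1.17535 + 1.11758 + 14.91537 = 18.44440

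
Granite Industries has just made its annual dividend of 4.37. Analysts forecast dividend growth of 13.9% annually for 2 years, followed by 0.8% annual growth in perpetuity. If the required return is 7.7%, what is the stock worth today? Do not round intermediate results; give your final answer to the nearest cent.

D_1 = 4.97743
D_2 = 5.66929
Terminal value at year 2: TV = D_2×(1+g_2)/(r−g_2) = 5.71465/0.069 = 82.82097
P_0 = D_1/(1+r)^1 + D_2/(1+r)^2 + TV/(1+r)^2
    = 4.62157 + 4.88762 + 71.40176 = 80.91095

80.91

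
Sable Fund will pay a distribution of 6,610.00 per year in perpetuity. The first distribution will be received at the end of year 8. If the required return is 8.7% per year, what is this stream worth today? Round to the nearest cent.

42371.65

Value at end of year 7: C / r = 6,610.00 / 0.087 = 75,977.0115
Discount to today: PV = 75,977.0115 / (1 + 0.087)^7 = 75,977.0115 / 1.793109 = 42,371.65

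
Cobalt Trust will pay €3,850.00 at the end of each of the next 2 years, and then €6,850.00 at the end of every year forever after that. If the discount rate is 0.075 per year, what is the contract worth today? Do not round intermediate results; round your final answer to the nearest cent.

€85946.64

PV of 2-year annuity: €3,850.00 × [1 − (1+0.075)^−2] / 0.075 = 6912.92591
Perpetuity value at year 2: €6,850.00 / 0.075 = 91333.33333
PV of perpetuity: 91333.33333 / (1+0.075)^2 = 79033.71192
Total PV = 6912.92591 + 79033.71192 = 85946.63782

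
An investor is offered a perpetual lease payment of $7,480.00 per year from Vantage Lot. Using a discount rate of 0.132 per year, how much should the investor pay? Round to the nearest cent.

Level perpetuity: PV = C / r = $7,480.00 / 0.132 = $56,666.67

$56666.67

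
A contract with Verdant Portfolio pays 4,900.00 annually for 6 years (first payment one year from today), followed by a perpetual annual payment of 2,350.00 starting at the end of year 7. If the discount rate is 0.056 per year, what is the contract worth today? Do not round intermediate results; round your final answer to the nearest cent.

PV of 6-year annuity: 4,900.00 × [1 − (1+0.056)^−6] / 0.056 = 24400.69964
Perpetuity value at year 6: 2,350.00 / 0.056 = 41964.28571
PV of perpetuity: 41964.28571 / (1+0.056)^6 = 30261.90936
Total PV = 24400.69964 + 30261.90936 = 54662.60900

54662.61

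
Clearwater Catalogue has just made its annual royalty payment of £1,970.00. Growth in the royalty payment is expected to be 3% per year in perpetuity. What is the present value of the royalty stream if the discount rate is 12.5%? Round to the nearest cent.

D₁ = D₀ × (1 + g) = £1,970.00 × 1.03 = £2,029.1000
Growing perpetuity: P = D₁ / (r − g) = £2,029.1000 / (0.125 − 0.03) = £21,358.95

£21358.95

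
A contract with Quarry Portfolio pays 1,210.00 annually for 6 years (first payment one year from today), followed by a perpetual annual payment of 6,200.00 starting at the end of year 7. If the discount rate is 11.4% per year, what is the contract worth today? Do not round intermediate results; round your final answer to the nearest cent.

PV of 6-year annuity: 1,210.00 × [1 − (1+0.114)^−6] / 0.114 = 5060.50187
Perpetuity value at year 6: 6,200.00 / 0.114 = 54385.96491
PV of perpetuity: 54385.96491 / (1+0.114)^6 = 28456.12062
Total PV = 5060.50187 + 28456.12062 = 33516.62249

33516.62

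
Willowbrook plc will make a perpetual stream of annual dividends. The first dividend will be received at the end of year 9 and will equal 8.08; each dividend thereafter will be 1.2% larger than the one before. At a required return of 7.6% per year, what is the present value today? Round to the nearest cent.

Value at end of year 8: C₁ / (r − g) = 8.08 / (0.076 − 0.012) = 126.2500
Discount to today: PV = 126.2500 / (1 + 0.076)^8 = 126.2500 / 1.796794 = 70.26

70.26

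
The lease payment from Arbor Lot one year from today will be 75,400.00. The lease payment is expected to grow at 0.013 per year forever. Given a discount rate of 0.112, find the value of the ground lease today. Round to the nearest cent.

761616.16

Growing perpetuity: P = D₁ / (r − g) = 75,400.0000 / (0.112 − 0.013) = 761,616.16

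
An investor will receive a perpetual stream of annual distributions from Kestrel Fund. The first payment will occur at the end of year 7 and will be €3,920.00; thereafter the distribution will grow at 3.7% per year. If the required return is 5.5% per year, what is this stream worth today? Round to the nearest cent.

€157942.43

Value at end of year 6: C₁ / (r − g) = €3,920.00 / (0.055 − 0.037) = €217,777.7778
Discount to today: PV = €217,777.7778 / (1 + 0.055)^6 = €217,777.7778 / 1.378843 = €157,942.43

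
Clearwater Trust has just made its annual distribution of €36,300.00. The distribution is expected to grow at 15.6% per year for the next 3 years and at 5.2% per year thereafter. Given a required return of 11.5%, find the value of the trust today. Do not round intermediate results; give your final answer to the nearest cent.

D_1 = 41962.80000
D_2 = 48508.99680
D_3 = 56076.40030
Terminal value at year 3: TV = D_3×(1+g_2)/(r−g_2) = 58992.37312/0.063 = 936386.87486
P_0 = D_1/(1+r)^1 + D_2/(1+r)^2 + D_3/(1+r)^3 + TV/(1+r)^3
    = 37634.79821 + 39018.67868 + 40453.44624 + 675508.34031 = 792615.26343

€792615.26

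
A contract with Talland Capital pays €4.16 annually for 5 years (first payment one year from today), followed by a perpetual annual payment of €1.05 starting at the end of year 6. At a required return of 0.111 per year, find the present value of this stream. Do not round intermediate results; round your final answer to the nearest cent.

PV of 5-year annuity: €4.16 × [1 − (1+0.111)^−5] / 0.111 = 15.33633
Perpetuity value at year 5: €1.05 / 0.111 = 9.45946
PV of perpetuity: 9.45946 / (1+0.111)^5 = 5.58851
Total PV = 15.33633 + 5.58851 = 20.92484

€20.92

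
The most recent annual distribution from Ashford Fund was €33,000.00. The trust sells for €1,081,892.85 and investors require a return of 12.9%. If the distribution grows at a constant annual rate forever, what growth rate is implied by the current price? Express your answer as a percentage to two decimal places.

9.56%

P = D₀(1+g)/(r−g) ⇒ P(r−g) = D₀(1+g) ⇒ g(P+D₀) = P·r − D₀
g = (P·r − D₀)/(P + D₀) = (€1,081,892.85×0.129 − €33,000.00) / (€1,081,892.85 + €33,000.00) = 0.095582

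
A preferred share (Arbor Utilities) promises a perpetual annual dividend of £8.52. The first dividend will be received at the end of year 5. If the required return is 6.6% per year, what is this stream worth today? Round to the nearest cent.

£99.97

Value at end of year 4: C / r = £8.52 / 0.066 = £129.0909
Discount to today: PV = £129.0909 / (1 + 0.066)^4 = £129.0909 / 1.291305 = £99.97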